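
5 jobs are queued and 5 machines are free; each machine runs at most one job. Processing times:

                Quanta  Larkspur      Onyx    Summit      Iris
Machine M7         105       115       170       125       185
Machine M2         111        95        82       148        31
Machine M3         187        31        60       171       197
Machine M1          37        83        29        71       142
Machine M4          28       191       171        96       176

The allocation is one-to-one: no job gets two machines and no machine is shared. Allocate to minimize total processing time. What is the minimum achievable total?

Minimum total: 244 min

Optimal: Quanta→Machine M4 (28 min), Larkspur→Machine M3 (31 min), Onyx→Machine M1 (29 min), Summit→Machine M7 (125 min), Iris→Machine M2 (31 min) — total 28+31+29+125+31 = 244 min.
Column-greedy (each machine in turn goes to its cheapest remaining job) gives 292 min, worse by 48.
Next-best assignment: Quanta→Machine M7, Larkspur→Machine M3, Onyx→Machine M1, Summit→Machine M4, Iris→Machine M2 = 292 min.
Swapping Larkspur↔Iris (Larkspur→Machine M2 95 min, Iris→Machine M3 197 min) adds 230.
No other one-to-one assignment undercuts 244 min.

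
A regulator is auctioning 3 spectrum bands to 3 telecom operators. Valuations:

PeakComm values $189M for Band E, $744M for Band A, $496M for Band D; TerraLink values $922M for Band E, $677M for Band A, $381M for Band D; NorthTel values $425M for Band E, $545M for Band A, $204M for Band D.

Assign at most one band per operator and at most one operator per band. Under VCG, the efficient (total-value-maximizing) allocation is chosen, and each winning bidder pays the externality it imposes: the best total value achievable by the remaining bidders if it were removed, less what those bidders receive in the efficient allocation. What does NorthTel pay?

Efficient allocation: PeakComm→Band D ($496M), TerraLink→Band E ($922M), NorthTel→Band A ($545M); total welfare W = $1963M.
NorthTel receives Band A at value $545M, so the others get W − 545 = $1418M.
Without NorthTel: best allocation of the remaining 2 bidders over all 3 bands is PeakComm→Band A ($744M), TerraLink→Band E ($922M), total $1666M.
VCG payment = (others' best without NorthTel) − (others' welfare with NorthTel) = 1666 − 1418 = $248M.

NorthTel pays $248M.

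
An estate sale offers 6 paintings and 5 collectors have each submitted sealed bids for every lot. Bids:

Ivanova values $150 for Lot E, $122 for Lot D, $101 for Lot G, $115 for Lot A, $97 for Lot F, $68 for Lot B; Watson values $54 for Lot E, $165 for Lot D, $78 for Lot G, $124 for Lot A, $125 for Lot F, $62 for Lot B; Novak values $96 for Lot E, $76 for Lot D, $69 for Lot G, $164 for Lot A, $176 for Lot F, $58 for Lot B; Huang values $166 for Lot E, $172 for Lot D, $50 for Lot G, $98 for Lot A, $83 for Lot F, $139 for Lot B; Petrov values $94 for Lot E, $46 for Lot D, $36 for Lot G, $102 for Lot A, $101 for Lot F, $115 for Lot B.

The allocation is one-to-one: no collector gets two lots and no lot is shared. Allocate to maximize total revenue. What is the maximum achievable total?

Max total: $737

Optimal: Ivanova→Lot E ($150), Watson→Lot A ($124), Novak→Lot F ($176), Huang→Lot D ($172), Petrov→Lot B ($115) — total 150+124+176+172+115 = $737.
No other one-to-one assignment exceeds $737.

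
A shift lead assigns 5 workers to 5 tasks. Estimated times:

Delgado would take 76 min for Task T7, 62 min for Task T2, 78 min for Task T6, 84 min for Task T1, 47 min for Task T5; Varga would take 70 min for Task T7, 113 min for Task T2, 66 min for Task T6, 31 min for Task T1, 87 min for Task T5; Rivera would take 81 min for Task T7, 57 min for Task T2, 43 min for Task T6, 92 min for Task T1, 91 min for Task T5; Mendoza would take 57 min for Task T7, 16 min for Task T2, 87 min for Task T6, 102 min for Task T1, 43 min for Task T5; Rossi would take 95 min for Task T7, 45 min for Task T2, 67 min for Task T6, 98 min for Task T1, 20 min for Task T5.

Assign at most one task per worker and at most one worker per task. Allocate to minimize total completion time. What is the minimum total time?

Optimal: Delgado→Task T7 (76 min), Varga→Task T1 (31 min), Rivera→Task T6 (43 min), Mendoza→Task T2 (16 min), Rossi→Task T5 (20 min) — total 76+31+43+16+20 = 186 min.
Row-greedy (each worker in turn takes its cheapest remaining task) gives 232 min, worse by 46.
Next-best assignment: Delgado→Task T2, Varga→Task T1, Rivera→Task T6, Mendoza→Task T7, Rossi→Task T5 = 213 min.
Swapping Mendoza↔Rossi (Mendoza→Task T5 43 min, Rossi→Task T2 45 min) adds 52.
Every other assignment is strictly worse.

Minimum total: 186 min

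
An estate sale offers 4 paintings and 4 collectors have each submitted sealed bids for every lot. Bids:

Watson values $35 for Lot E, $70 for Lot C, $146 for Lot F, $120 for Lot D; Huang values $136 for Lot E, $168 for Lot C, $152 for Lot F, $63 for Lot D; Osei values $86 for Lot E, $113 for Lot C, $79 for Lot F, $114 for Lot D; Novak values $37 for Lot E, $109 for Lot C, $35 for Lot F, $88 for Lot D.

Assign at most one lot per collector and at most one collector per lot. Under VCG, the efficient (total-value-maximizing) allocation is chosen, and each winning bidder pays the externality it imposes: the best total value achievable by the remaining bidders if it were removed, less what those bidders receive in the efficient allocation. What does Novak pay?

Efficient allocation: Watson→Lot F ($146), Huang→Lot E ($136), Osei→Lot D ($114), Novak→Lot C ($109); total welfare W = $505.
Novak receives Lot C at value $109, so the others get W − 109 = $396.
Without Novak: best allocation of the remaining 3 bidders over all 4 lots is Watson→Lot F ($146), Huang→Lot C ($168), Osei→Lot D ($114), total $428.
VCG payment = (others' best without Novak) − (others' welfare with Novak) = 428 − 396 = $32.

Novak pays $32.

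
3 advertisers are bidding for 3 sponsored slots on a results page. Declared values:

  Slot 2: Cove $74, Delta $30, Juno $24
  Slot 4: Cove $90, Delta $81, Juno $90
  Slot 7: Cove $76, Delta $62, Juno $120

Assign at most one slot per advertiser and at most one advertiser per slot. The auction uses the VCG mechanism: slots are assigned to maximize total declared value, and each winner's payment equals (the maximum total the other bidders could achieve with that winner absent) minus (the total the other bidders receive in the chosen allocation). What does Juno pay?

Efficient allocation: Cove→Slot 2 ($74), Delta→Slot 4 ($81), Juno→Slot 7 ($120); total welfare W = $275.
Juno receives Slot 7 at value $120, so the others get W − 120 = $155.
Without Juno: best allocation of the remaining 2 bidders over all 3 slots is Cove→Slot 7 ($76), Delta→Slot 4 ($81), total $157.
VCG payment = (others' best without Juno) − (others' welfare with Juno) = 157 − 155 = $2.

Juno pays $2.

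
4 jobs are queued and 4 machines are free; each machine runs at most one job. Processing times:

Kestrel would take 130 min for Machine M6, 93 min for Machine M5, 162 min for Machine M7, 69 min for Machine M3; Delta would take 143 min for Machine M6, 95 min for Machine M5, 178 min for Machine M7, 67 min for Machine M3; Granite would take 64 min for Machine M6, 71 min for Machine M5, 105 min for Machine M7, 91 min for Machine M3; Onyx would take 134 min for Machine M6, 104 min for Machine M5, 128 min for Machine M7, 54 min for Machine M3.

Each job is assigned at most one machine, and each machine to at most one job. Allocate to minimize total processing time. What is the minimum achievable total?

Min total: 352 min

Optimal: Kestrel→Machine M5 (93 min), Delta→Machine M3 (67 min), Granite→Machine M6 (64 min), Onyx→Machine M7 (128 min) — total 93+67+64+128 = 352 min.
Min-entry greedy (repeatedly take the single cheapest remaining cell) gives 389 min, worse by 37.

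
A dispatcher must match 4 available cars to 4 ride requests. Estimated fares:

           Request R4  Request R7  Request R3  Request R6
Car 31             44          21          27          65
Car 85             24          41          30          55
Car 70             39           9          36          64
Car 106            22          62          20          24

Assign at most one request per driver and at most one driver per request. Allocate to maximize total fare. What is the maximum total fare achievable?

Max total: $200

This is the linear assignment problem.
Optimal: Car 31→Request R4 ($44), Car 85→Request R3 ($30), Car 70→Request R6 ($64), Car 106→Request R7 ($62) — total 44+30+64+62 = $200.
Row-greedy (each driver in turn takes its best remaining request) gives $165, worse by 35.
Swapping Car 106↔Car 31 (Car 106→Request R4 $22, Car 31→Request R7 $21) loses 63.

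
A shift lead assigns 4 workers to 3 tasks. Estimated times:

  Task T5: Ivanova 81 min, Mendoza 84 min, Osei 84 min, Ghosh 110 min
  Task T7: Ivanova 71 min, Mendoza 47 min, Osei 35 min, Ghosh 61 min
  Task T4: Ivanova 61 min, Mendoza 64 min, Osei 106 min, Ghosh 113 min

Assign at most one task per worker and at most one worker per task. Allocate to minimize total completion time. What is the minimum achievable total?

This is a one-to-one assignment (minimum-cost bipartite matching).
Optimal: Ivanova→Task T5 (81 min), Osei→Task T7 (35 min), Mendoza→Task T4 (64 min) — total 81+35+64 = 180 min.
Row-greedy (each worker in turn takes its cheapest remaining task) gives 192 min, worse by 12.
Checked against all permutations: 180 min is optimal.

Minimum total: 180 min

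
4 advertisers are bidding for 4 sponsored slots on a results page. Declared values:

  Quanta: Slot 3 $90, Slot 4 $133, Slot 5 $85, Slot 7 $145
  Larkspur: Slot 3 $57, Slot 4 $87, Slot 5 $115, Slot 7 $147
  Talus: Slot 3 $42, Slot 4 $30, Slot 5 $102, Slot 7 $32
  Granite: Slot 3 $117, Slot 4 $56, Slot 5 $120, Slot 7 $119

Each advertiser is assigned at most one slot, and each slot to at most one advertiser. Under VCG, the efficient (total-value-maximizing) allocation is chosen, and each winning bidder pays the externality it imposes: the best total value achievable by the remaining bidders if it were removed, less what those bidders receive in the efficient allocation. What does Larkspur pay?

Larkspur pays $12.

Efficient allocation: Quanta→Slot 4 ($133), Larkspur→Slot 7 ($147), Talus→Slot 5 ($102), Granite→Slot 3 ($117); total welfare W = $499.
Larkspur receives Slot 7 at value $147, so the others get W − 147 = $352.
Without Larkspur: best allocation of the remaining 3 bidders over all 4 slots is Quanta→Slot 7 ($145), Talus→Slot 5 ($102), Granite→Slot 3 ($117), total $364.
VCG payment = (others' best without Larkspur) − (others' welfare with Larkspur) = 364 − 352 = $12.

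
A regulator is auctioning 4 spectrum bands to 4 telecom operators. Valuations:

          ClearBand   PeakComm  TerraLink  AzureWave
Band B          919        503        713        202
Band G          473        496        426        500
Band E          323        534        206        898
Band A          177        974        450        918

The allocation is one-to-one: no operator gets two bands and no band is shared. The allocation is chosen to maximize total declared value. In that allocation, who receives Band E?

Optimal: ClearBand→Band B ($919M), PeakComm→Band A ($974M), TerraLink→Band G ($426M), AzureWave→Band E ($898M) — total 919+974+426+898 = $3217M.
Column-greedy (each band in turn goes to its best remaining operator) gives $2403M, worse by 814.
Next-best assignment: ClearBand→Band G, PeakComm→Band A, TerraLink→Band B, AzureWave→Band E = $3058M.
Swapping ClearBand↔AzureWave (ClearBand→Band E $323M, AzureWave→Band B $202M) loses 1292.
AzureWave's own top band is Band A ($918M), but forcing AzureWave→Band A and reassigning the rest optimally gives only $2797M — worse by 420.

AzureWave receives Band E.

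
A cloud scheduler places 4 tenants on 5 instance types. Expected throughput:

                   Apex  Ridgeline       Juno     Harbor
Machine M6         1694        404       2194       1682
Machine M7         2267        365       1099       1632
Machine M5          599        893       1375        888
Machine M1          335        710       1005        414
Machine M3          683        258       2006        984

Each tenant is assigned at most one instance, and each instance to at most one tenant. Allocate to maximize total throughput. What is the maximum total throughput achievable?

Optimal: Apex→Machine M7 (2267 ops/s), Ridgeline→Machine M5 (893 ops/s), Juno→Machine M3 (2006 ops/s), Harbor→Machine M6 (1682 ops/s) — total 2267+893+2006+1682 = 6848 ops/s.
Max-entry greedy (repeatedly take the single best remaining cell) gives 6338 ops/s, worse by 510.
Swapping Harbor↔Ridgeline (Harbor→Machine M5 888 ops/s, Ridgeline→Machine M6 404 ops/s) loses 1283.

Maximum total: 6848 ops/s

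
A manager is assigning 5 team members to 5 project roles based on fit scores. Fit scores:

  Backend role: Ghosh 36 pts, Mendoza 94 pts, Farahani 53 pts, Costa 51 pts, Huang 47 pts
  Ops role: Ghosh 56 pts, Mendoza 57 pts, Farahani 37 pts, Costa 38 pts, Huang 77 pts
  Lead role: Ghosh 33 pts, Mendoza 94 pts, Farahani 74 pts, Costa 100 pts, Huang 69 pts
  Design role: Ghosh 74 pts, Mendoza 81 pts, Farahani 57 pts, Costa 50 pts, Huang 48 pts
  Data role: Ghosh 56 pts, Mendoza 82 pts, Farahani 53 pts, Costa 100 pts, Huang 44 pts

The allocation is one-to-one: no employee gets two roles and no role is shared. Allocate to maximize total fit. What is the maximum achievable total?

Optimal: Ghosh→Design role (74 pts), Mendoza→Backend role (94 pts), Farahani→Lead role (74 pts), Costa→Data role (100 pts), Huang→Ops role (77 pts) — total 74+94+74+100+77 = 419 pts.
Column-greedy (each role in turn goes to its best remaining employee) gives 398 pts, worse by 21.
Next-best assignment: Ghosh→Design role, Mendoza→Backend role, Farahani→Data role, Costa→Lead role, Huang→Ops role = 398 pts.
Every other assignment is strictly worse.

Max total: 419 pts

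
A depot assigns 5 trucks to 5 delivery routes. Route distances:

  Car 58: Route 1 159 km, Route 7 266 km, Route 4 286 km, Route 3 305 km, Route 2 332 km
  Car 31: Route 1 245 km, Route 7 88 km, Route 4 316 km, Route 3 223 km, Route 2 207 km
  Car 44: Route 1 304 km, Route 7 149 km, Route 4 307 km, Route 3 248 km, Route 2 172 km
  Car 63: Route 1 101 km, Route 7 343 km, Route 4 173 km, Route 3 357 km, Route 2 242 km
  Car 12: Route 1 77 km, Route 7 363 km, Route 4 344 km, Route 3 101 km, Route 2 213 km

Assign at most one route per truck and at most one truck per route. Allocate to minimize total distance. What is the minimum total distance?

Treat this as an assignment problem: match each truck to one route.
Optimal: Car 58→Route 1 (159 km), Car 31→Route 7 (88 km), Car 44→Route 2 (172 km), Car 63→Route 4 (173 km), Car 12→Route 3 (101 km) — total 159+88+172+173+101 = 693 km.
Min-entry greedy (repeatedly take the single cheapest remaining cell) gives 815 km, worse by 122.

Min total: 693 km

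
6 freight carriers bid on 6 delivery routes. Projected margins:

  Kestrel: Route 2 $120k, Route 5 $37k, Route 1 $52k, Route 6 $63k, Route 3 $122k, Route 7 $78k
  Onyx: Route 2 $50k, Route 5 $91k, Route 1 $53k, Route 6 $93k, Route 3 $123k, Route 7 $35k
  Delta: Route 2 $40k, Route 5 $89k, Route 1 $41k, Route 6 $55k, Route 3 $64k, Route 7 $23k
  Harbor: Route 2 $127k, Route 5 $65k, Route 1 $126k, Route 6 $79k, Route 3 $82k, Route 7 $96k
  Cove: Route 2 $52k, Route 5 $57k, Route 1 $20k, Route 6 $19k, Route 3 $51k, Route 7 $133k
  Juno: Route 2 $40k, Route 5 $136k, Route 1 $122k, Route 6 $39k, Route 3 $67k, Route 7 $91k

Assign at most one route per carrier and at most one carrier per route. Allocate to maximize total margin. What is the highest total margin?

Max total: $693k

Optimal: Kestrel→Route 2 ($120k), Onyx→Route 3 ($123k), Delta→Route 6 ($55k), Harbor→Route 1 ($126k), Cove→Route 7 ($133k), Juno→Route 5 ($136k) — total 120+123+55+126+133+136 = $693k.
Max-entry greedy (repeatedly take the single best remaining cell) gives $623k, worse by 70.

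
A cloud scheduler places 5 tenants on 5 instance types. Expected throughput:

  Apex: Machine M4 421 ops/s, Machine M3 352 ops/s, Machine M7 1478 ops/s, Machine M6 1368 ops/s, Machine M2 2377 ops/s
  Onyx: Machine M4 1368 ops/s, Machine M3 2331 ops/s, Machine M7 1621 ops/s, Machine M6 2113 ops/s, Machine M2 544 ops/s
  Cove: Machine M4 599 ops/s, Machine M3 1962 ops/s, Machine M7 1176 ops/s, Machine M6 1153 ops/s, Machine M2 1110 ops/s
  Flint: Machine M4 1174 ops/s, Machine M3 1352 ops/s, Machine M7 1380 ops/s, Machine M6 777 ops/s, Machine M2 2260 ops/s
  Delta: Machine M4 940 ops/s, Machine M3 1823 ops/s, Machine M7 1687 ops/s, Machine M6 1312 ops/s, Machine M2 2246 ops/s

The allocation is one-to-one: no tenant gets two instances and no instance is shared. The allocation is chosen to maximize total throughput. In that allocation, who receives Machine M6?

Onyx receives Machine M6.

Optimal: Apex→Machine M2 (2377 ops/s), Onyx→Machine M6 (2113 ops/s), Cove→Machine M3 (1962 ops/s), Flint→Machine M4 (1174 ops/s), Delta→Machine M7 (1687 ops/s) — total 2377+2113+1962+1174+1687 = 9313 ops/s.
Column-greedy (each instance in turn goes to its best remaining tenant) gives 8645 ops/s, worse by 668.
Next-best assignment: Apex→Machine M7, Onyx→Machine M6, Cove→Machine M3, Flint→Machine M4, Delta→Machine M2 = 8973 ops/s.
No other one-to-one assignment exceeds 9313 ops/s.
Onyx's own top instance is Machine M3 (2331 ops/s), but forcing Onyx→Machine M3 and reassigning the rest optimally gives only 8722 ops/s — worse by 591.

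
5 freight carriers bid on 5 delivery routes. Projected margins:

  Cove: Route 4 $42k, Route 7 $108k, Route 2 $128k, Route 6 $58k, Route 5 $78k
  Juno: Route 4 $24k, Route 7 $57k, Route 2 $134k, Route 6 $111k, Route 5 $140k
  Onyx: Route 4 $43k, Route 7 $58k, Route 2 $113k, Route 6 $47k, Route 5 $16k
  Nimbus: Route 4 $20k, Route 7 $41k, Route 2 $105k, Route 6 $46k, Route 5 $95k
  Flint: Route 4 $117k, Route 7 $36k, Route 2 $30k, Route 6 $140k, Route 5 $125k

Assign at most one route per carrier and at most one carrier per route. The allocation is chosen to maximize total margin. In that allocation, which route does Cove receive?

Cove receives Route 7.

Optimal: Cove→Route 7 ($108k), Juno→Route 6 ($111k), Onyx→Route 2 ($113k), Nimbus→Route 5 ($95k), Flint→Route 4 ($117k) — total 108+111+113+95+117 = $544k.
Row-greedy (each carrier in turn takes its best remaining route) gives $489k, worse by 55.
Swapping Nimbus↔Onyx (Nimbus→Route 2 $105k, Onyx→Route 5 $16k) loses 87.
Cove's own top route is Route 2 ($128k), but forcing Cove→Route 2 and reassigning the rest optimally gives only $509k — worse by 35.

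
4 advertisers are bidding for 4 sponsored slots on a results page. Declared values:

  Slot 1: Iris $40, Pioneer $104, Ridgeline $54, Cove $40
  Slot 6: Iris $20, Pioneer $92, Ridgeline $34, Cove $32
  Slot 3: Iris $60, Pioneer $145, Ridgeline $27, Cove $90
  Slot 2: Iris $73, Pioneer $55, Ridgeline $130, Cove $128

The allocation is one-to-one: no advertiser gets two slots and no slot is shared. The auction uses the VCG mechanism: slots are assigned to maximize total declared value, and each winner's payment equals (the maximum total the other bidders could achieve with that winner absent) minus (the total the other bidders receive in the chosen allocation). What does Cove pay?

Efficient allocation: Iris→Slot 1 ($40), Pioneer→Slot 6 ($92), Ridgeline→Slot 2 ($130), Cove→Slot 3 ($90); total welfare W = $352.
Cove receives Slot 3 at value $90, so the others get W − 90 = $262.
Without Cove: best allocation of the remaining 3 bidders over all 4 slots is Iris→Slot 1 ($40), Pioneer→Slot 3 ($145), Ridgeline→Slot 2 ($130), total $315.
VCG payment = (others' best without Cove) − (others' welfare with Cove) = 315 − 262 = $53.

Cove pays $53.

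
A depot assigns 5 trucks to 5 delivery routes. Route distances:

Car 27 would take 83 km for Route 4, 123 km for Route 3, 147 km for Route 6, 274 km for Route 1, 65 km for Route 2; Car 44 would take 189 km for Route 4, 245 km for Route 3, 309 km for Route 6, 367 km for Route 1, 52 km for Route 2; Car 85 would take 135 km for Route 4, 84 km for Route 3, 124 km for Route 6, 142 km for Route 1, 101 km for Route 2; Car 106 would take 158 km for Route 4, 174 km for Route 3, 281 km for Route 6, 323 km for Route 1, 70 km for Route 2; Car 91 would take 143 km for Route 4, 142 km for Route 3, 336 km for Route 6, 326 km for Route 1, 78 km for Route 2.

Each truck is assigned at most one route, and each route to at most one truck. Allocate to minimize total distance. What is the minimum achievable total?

Optimal: Car 27→Route 6 (147 km), Car 44→Route 2 (52 km), Car 85→Route 1 (142 km), Car 106→Route 4 (158 km), Car 91→Route 3 (142 km) — total 147+52+142+158+142 = 641 km.
Column-greedy (each route in turn goes to its cheapest remaining truck) gives 826 km, worse by 185.

Min total: 641 km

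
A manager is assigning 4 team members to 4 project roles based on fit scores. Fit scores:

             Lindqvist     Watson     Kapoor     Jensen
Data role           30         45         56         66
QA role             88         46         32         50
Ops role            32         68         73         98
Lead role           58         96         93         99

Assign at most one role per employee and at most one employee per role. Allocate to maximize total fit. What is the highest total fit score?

Maximum total: 338 pts

Optimal: Lindqvist→QA role (88 pts), Watson→Lead role (96 pts), Kapoor→Data role (56 pts), Jensen→Ops role (98 pts) — total 88+96+56+98 = 338 pts.
Column-greedy (each role in turn goes to its best remaining employee) gives 323 pts, worse by 15.
Next-best assignment: Lindqvist→QA role, Watson→Data role, Kapoor→Lead role, Jensen→Ops role = 324 pts.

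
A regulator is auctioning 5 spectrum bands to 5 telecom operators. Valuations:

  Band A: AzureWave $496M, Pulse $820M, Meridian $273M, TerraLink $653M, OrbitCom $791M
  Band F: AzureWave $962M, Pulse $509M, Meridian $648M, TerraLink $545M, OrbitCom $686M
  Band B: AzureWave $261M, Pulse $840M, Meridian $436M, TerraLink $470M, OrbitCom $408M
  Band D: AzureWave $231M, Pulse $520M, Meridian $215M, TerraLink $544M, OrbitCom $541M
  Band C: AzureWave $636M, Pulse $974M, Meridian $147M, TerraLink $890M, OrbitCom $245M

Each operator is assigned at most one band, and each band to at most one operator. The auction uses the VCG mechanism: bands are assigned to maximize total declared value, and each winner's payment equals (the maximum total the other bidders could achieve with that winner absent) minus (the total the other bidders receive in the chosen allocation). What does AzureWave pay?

AzureWave pays $424M.

Efficient allocation: AzureWave→Band F ($962M), Pulse→Band C ($974M), Meridian→Band B ($436M), TerraLink→Band D ($544M), OrbitCom→Band A ($791M); total welfare W = $3707M.
AzureWave receives Band F at value $962M, so the others get W − 962 = $2745M.
Without AzureWave: best allocation of the remaining 4 bidders over all 5 bands is Pulse→Band B ($840M), Meridian→Band F ($648M), TerraLink→Band C ($890M), OrbitCom→Band A ($791M), total $3169M.
VCG payment = (others' best without AzureWave) − (others' welfare with AzureWave) = 3169 − 2745 = $424M.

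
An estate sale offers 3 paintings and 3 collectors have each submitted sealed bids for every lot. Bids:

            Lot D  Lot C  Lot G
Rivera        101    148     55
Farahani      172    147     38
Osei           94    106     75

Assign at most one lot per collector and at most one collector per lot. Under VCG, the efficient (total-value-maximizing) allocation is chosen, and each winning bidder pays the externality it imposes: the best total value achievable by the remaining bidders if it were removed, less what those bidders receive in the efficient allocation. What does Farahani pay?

Farahani pays $19.

Efficient allocation: Rivera→Lot C ($148), Farahani→Lot D ($172), Osei→Lot G ($75); total welfare W = $395.
Farahani receives Lot D at value $172, so the others get W − 172 = $223.
Without Farahani: best allocation of the remaining 2 bidders over all 3 lots is Rivera→Lot C ($148), Osei→Lot D ($94), total $242.
VCG payment = (others' best without Farahani) − (others' welfare with Farahani) = 242 − 223 = $19.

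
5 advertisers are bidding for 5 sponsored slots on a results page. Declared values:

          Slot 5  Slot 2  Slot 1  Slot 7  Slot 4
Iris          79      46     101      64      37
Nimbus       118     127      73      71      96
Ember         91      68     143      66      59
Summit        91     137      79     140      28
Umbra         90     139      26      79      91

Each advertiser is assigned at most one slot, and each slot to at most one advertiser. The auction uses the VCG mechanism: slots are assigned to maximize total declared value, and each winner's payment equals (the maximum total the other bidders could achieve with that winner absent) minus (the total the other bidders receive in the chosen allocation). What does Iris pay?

Iris pays $22.

Efficient allocation: Iris→Slot 5 ($79), Nimbus→Slot 4 ($96), Ember→Slot 1 ($143), Summit→Slot 7 ($140), Umbra→Slot 2 ($139); total welfare W = $597.
Iris receives Slot 5 at value $79, so the others get W − 79 = $518.
Without Iris: best allocation of the remaining 4 bidders over all 5 slots is Nimbus→Slot 5 ($118), Ember→Slot 1 ($143), Summit→Slot 7 ($140), Umbra→Slot 2 ($139), total $540.
VCG payment = (others' best without Iris) − (others' welfare with Iris) = 540 − 518 = $22.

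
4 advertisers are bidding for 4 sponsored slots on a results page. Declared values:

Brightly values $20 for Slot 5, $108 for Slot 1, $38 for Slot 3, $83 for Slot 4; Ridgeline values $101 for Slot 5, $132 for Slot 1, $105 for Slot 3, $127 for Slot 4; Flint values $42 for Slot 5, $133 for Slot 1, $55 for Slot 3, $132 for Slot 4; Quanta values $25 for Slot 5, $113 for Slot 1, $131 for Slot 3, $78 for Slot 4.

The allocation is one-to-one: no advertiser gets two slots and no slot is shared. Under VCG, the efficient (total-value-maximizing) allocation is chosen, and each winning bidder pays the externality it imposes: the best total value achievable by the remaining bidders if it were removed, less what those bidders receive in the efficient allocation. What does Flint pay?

Flint pays $26.

Efficient allocation: Brightly→Slot 1 ($108), Ridgeline→Slot 5 ($101), Flint→Slot 4 ($132), Quanta→Slot 3 ($131); total welfare W = $472.
Flint receives Slot 4 at value $132, so the others get W − 132 = $340.
Without Flint: best allocation of the remaining 3 bidders over all 4 slots is Brightly→Slot 1 ($108), Ridgeline→Slot 4 ($127), Quanta→Slot 3 ($131), total $366.
VCG payment = (others' best without Flint) − (others' welfare with Flint) = 366 − 340 = $26.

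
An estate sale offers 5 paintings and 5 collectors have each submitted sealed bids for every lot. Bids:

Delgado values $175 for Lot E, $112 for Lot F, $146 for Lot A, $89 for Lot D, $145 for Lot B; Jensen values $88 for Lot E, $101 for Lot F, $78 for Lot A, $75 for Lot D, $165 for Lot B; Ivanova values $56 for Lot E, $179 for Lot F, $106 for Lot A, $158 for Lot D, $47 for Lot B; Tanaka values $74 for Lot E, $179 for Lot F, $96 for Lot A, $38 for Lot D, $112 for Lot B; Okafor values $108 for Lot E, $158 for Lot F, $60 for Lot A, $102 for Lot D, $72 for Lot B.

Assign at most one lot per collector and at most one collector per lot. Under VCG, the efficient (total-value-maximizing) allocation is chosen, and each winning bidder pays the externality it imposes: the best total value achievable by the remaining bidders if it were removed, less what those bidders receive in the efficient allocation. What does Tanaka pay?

Tanaka pays $79.

Efficient allocation: Delgado→Lot A ($146), Jensen→Lot B ($165), Ivanova→Lot D ($158), Tanaka→Lot F ($179), Okafor→Lot E ($108); total welfare W = $756.
Tanaka receives Lot F at value $179, so the others get W − 179 = $577.
Without Tanaka: best allocation of the remaining 4 bidders over all 5 lots is Delgado→Lot E ($175), Jensen→Lot B ($165), Ivanova→Lot D ($158), Okafor→Lot F ($158), total $656.
VCG payment = (others' best without Tanaka) − (others' welfare with Tanaka) = 656 − 577 = $79.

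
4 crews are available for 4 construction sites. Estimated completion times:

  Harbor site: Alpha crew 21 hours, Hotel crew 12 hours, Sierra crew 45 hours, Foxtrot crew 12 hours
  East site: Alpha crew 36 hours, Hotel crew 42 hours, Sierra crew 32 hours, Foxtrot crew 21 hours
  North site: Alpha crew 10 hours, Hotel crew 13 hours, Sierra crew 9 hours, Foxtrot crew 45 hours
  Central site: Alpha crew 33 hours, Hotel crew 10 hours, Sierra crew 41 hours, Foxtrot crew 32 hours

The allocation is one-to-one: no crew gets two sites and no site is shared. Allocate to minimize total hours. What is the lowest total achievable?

Optimal: Alpha crew→Harbor site (21 hours), Hotel crew→Central site (10 hours), Sierra crew→North site (9 hours), Foxtrot crew→East site (21 hours) — total 21+10+9+21 = 61 hours.
Row-greedy (each crew in turn takes its cheapest remaining site) gives 64 hours, worse by 3.
Next-best assignment: Alpha crew→North site, Hotel crew→Central site, Sierra crew→East site, Foxtrot crew→Harbor site = 64 hours.

Min total: 61 hours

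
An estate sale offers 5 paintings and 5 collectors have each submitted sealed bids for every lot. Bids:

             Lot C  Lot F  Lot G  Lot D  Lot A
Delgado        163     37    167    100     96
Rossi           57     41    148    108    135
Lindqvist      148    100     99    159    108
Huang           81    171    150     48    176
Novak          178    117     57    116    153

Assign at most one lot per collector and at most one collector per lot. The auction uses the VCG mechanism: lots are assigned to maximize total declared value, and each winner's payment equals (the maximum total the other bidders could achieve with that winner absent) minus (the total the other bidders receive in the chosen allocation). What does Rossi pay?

Rossi pays $5.

Efficient allocation: Delgado→Lot G ($167), Rossi→Lot A ($135), Lindqvist→Lot D ($159), Huang→Lot F ($171), Novak→Lot C ($178); total welfare W = $810.
Rossi receives Lot A at value $135, so the others get W − 135 = $675.
Without Rossi: best allocation of the remaining 4 bidders over all 5 lots is Delgado→Lot G ($167), Lindqvist→Lot D ($159), Huang→Lot A ($176), Novak→Lot C ($178), total $680.
VCG payment = (others' best without Rossi) − (others' welfare with Rossi) = 680 − 675 = $5.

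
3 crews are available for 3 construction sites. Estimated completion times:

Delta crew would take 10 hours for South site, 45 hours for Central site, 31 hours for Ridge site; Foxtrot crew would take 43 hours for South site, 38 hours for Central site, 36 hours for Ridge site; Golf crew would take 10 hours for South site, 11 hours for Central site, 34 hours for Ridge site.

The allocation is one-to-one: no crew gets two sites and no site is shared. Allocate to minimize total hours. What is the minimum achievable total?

This is a one-to-one assignment (minimum-cost bipartite matching).
Optimal: Delta crew→South site (10 hours), Foxtrot crew→Ridge site (36 hours), Golf crew→Central site (11 hours) — total 10+36+11 = 57 hours.
Swapping Foxtrot crew↔Delta crew (Foxtrot crew→South site 43 hours, Delta crew→Ridge site 31 hours) adds 28.
Every other assignment is strictly worse.

Min total: 57 hours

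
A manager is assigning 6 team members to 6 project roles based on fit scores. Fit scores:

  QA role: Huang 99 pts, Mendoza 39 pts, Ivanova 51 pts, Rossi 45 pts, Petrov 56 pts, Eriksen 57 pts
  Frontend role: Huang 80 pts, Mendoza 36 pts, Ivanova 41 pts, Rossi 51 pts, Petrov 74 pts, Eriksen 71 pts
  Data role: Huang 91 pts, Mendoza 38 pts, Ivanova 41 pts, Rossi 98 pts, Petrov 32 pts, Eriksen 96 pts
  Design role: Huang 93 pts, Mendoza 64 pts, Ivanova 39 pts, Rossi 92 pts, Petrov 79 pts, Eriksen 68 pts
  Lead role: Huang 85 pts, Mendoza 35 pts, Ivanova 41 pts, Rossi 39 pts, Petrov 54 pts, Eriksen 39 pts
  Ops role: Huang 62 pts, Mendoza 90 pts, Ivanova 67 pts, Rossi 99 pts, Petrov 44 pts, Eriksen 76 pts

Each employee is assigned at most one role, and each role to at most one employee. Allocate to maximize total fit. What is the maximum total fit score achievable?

Optimal: Huang→QA role (99 pts), Mendoza→Ops role (90 pts), Ivanova→Lead role (41 pts), Rossi→Design role (92 pts), Petrov→Frontend role (74 pts), Eriksen→Data role (96 pts) — total 99+90+41+92+74+96 = 492 pts.
Next-best assignment: Huang→Lead role, Mendoza→Ops role, Ivanova→QA role, Rossi→Design role, Petrov→Frontend role, Eriksen→Data role = 488 pts.
Swapping Rossi↔Eriksen (Rossi→Data role 98 pts, Eriksen→Design role 68 pts) loses 22.

Max total: 492 pts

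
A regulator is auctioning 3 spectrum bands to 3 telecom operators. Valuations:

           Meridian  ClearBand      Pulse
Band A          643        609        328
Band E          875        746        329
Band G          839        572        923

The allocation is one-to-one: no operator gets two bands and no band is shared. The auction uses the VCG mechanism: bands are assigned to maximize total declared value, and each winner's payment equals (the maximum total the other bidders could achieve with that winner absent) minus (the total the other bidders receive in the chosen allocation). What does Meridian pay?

Efficient allocation: Meridian→Band E ($875M), ClearBand→Band A ($609M), Pulse→Band G ($923M); total welfare W = $2407M.
Meridian receives Band E at value $875M, so the others get W − 875 = $1532M.
Without Meridian: best allocation of the remaining 2 bidders over all 3 bands is ClearBand→Band E ($746M), Pulse→Band G ($923M), total $1669M.
VCG payment = (others' best without Meridian) − (others' welfare with Meridian) = 1669 − 1532 = $137M.

Meridian pays $137M.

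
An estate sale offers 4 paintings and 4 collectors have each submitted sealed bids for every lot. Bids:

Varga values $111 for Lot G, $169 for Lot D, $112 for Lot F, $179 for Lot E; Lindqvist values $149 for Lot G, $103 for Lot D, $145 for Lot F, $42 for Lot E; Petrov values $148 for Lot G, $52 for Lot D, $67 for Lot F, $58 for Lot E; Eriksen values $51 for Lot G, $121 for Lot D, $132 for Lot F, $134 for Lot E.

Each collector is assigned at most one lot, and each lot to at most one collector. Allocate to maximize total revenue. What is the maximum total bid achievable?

Maximum total: $596

Optimal: Varga→Lot D ($169), Lindqvist→Lot F ($145), Petrov→Lot G ($148), Eriksen→Lot E ($134) — total 169+145+148+134 = $596.
Row-greedy (each collector in turn takes its best remaining lot) gives $516, worse by 80.
No other one-to-one assignment exceeds $596.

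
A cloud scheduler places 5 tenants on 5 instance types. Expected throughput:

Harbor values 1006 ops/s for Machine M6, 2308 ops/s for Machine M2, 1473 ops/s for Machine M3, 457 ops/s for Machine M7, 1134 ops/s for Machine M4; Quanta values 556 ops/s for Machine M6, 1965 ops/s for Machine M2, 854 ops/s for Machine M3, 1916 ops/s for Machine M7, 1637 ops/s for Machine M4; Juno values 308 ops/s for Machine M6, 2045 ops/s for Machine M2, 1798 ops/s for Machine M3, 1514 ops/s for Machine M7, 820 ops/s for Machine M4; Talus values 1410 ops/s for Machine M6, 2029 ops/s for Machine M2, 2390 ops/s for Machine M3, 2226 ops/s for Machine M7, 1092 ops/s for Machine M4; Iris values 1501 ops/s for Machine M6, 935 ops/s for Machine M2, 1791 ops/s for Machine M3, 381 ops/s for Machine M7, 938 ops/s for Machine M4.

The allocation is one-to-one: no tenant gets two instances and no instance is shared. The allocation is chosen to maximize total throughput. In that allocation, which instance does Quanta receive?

Optimal: Harbor→Machine M2 (2308 ops/s), Quanta→Machine M4 (1637 ops/s), Juno→Machine M3 (1798 ops/s), Talus→Machine M7 (2226 ops/s), Iris→Machine M6 (1501 ops/s) — total 2308+1637+1798+2226+1501 = 9470 ops/s.
Max-entry greedy (repeatedly take the single best remaining cell) gives 8935 ops/s, worse by 535.
Swapping Quanta↔Talus (Quanta→Machine M7 1916 ops/s, Talus→Machine M4 1092 ops/s) loses 855.
Quanta's own top instance is Machine M2 (1965 ops/s), but forcing Quanta→Machine M2 and reassigning the rest optimally gives only 8624 ops/s — worse by 846.

Quanta receives Machine M4.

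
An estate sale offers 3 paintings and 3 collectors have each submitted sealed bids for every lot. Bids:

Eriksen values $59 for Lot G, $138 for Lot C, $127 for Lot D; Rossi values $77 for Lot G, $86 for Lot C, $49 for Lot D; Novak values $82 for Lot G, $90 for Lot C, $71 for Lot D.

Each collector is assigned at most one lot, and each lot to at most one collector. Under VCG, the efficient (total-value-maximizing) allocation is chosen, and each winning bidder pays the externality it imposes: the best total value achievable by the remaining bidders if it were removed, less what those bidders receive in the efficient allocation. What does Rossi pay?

Rossi pays $11.

Efficient allocation: Eriksen→Lot D ($127), Rossi→Lot C ($86), Novak→Lot G ($82); total welfare W = $295.
Rossi receives Lot C at value $86, so the others get W − 86 = $209.
Without Rossi: best allocation of the remaining 2 bidders over all 3 lots is Eriksen→Lot C ($138), Novak→Lot G ($82), total $220.
VCG payment = (others' best without Rossi) − (others' welfare with Rossi) = 220 − 209 = $11.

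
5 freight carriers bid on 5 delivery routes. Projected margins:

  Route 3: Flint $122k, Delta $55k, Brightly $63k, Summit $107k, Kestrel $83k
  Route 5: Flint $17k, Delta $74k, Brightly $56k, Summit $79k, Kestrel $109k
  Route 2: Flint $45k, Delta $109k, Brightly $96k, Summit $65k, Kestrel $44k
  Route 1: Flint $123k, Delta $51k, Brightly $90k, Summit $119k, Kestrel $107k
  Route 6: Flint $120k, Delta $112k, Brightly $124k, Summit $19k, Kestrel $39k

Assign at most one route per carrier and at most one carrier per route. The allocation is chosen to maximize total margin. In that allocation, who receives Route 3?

Flint receives Route 3.

Treat this as an assignment problem: match each carrier to one route.
Optimal: Flint→Route 3 ($122k), Delta→Route 2 ($109k), Brightly→Route 6 ($124k), Summit→Route 1 ($119k), Kestrel→Route 5 ($109k) — total 122+109+124+119+109 = $583k.
Row-greedy (each carrier in turn takes its best remaining route) gives $547k, worse by 36.
Next-best assignment: Flint→Route 1, Delta→Route 2, Brightly→Route 6, Summit→Route 3, Kestrel→Route 5 = $572k.
No other one-to-one assignment exceeds $583k.
Flint's own top route is Route 1 ($123k), but forcing Flint→Route 1 and reassigning the rest optimally gives only $572k — worse by 11.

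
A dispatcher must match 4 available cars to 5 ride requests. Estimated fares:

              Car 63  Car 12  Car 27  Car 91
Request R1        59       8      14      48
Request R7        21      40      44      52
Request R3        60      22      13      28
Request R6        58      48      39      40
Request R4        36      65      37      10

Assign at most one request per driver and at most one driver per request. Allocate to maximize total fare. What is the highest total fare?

Optimal: Car 63→Request R3 ($60), Car 12→Request R4 ($65), Car 27→Request R7 ($44), Car 91→Request R1 ($48) — total 60+65+44+48 = $217.
Next-best assignment: Car 63→Request R3, Car 12→Request R4, Car 27→Request R6, Car 91→Request R7 = $216.
Every other assignment is strictly worse.

Maximum total: $217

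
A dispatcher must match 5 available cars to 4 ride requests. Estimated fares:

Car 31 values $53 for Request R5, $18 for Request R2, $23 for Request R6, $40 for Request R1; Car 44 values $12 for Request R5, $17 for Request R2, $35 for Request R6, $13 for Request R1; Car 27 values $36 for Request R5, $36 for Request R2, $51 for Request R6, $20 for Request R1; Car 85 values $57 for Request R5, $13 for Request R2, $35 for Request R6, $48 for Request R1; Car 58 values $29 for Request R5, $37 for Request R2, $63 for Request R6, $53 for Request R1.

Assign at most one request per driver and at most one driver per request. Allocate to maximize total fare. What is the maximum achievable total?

Optimal: Car 31→Request R5 ($53), Car 27→Request R2 ($36), Car 58→Request R6 ($63), Car 85→Request R1 ($48) — total 53+36+63+48 = $200.
Column-greedy (each request in turn goes to its best remaining driver) gives $185, worse by 15.
Next-best assignment: Car 85→Request R5, Car 27→Request R2, Car 58→Request R6, Car 31→Request R1 = $196.

Max total: $200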